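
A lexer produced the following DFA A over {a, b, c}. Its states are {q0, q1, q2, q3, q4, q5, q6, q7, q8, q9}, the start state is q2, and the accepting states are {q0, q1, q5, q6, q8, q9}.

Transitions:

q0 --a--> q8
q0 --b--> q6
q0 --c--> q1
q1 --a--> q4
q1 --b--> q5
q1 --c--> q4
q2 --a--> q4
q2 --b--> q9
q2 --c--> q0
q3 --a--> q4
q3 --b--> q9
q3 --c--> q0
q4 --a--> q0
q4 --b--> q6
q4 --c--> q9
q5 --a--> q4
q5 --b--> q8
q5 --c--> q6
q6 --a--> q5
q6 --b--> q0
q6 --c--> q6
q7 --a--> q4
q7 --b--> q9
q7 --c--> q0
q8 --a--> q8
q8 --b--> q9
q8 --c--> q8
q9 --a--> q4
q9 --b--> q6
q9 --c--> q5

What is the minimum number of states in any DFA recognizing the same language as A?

First remove the unreachable states {q3,q7}; 8 states remain.
Initial partition by acceptance: {q0,q1,q5,q6,q8,q9} | {q2,q4}.
Refine {q0,q1,q5,q6,q8,q9} on symbol a: members go to different blocks, giving {q0,q6,q8} and {q1,q5,q9}.
On input a, block {q0,q6,q8} splits into {q0,q8} and {q6}.
Refine {q0,q8} on symbol b: members go to different blocks, giving {q0} and {q8}.
On input a, block {q2,q4} splits into {q2} and {q4}.
Refine {q1,q5,q9} on symbol b: members go to different blocks, giving {q1} and {q5} and {q9}.
No further refinement is possible. Final partition (8 blocks): {q0} | {q2} | {q1} | {q6} | {q8} | {q4} | {q5} | {q9}.

8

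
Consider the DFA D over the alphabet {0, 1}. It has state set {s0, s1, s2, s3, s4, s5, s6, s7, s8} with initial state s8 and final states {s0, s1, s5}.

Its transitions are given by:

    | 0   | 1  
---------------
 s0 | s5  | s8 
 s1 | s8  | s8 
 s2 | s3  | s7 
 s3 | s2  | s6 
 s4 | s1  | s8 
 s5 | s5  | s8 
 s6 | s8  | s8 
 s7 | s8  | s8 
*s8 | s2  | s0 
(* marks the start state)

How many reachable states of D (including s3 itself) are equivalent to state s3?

2

Reachable states from the start: {s0,s2,s3,s5,s6,s7,s8}. Unreachable: {s1,s4} — drop them.
Initial partition by acceptance: {s0,s5} | {s2,s3,s6,s7,s8}.
Split {s2,s3,s6,s7,s8} by δ(·,1) → {s2,s3,s6,s7} and {s8}.
On input 0, block {s2,s3,s6,s7} splits into {s2,s3} and {s6,s7}.
Stable partition: {s0,s5} | {s2,s3} | {s8} | {s6,s7} — 4 equivalence classes.
State s3 belongs to the block {s2,s3}, which has 2 states.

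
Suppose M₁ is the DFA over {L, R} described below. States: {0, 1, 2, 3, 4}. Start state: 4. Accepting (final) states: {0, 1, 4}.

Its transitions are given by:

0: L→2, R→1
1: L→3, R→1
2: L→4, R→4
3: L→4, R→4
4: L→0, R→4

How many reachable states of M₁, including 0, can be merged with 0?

Every state is reachable, so we keep all 5.
P0 = {0,1,4} | {2,3}.
Refine {0,1,4} on symbol L: members go to different blocks, giving {0,1} and {4}.
No further refinement is possible. Final partition (3 blocks): {0,1} | {2,3} | {4}.
State 0 belongs to the block {0,1}, which has 2 states.

2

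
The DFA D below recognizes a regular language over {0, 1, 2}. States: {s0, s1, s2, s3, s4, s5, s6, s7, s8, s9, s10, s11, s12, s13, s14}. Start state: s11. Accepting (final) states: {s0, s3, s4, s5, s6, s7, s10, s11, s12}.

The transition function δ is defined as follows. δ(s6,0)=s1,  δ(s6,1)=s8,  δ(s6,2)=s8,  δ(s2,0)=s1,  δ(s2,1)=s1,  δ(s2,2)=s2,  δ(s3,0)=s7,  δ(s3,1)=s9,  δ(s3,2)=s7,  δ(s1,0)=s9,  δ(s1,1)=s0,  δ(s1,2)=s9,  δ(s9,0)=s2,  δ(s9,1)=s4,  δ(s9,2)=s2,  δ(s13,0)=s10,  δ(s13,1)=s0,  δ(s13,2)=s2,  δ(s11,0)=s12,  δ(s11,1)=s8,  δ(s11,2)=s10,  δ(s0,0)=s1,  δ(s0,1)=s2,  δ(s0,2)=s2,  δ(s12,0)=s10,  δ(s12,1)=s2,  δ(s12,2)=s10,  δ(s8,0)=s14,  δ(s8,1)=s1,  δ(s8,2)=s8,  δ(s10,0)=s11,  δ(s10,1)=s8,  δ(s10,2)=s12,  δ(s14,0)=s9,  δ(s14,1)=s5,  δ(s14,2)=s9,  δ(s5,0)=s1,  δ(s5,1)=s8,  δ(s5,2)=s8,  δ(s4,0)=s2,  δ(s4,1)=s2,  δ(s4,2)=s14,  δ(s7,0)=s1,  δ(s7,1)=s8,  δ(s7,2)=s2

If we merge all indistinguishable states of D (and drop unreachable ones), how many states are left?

States {s3,s6,s7,s13} cannot be reached from the start state, so discard them.
Start with accepting vs non-accepting: {s0,s4,s5,s10,s11,s12} | {s1,s2,s8,s9,s14}.
Refine {s0,s4,s5,s10,s11,s12} on symbol 0: members go to different blocks, giving {s0,s4,s5} and {s10,s11,s12}.
Split {s1,s2,s8,s9,s14} by δ(·,1) → {s1,s9,s14} and {s2,s8}.
Split {s0,s4,s5} by δ(·,0) → {s0,s5} and {s4}.
Split {s1,s9,s14} by δ(·,0) → {s1,s14} and {s9}.
No further refinement is possible. Final partition (6 blocks): {s0,s5} | {s1,s14} | {s10,s11,s12} | {s2,s8} | {s4} | {s9}.

6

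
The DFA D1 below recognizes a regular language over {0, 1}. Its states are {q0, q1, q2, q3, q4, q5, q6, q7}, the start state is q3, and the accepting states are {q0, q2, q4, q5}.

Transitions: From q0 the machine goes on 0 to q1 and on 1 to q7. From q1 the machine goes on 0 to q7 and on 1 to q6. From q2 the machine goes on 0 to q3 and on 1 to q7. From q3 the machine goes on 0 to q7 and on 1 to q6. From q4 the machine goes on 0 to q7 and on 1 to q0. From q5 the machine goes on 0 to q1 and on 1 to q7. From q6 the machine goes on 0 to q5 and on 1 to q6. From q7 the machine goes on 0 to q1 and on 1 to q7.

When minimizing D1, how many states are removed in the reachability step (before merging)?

BFS from q3 reaches {q1, q3, q5, q6, q7}; the 3 state(s) q0, q2, q4 are never visited.

3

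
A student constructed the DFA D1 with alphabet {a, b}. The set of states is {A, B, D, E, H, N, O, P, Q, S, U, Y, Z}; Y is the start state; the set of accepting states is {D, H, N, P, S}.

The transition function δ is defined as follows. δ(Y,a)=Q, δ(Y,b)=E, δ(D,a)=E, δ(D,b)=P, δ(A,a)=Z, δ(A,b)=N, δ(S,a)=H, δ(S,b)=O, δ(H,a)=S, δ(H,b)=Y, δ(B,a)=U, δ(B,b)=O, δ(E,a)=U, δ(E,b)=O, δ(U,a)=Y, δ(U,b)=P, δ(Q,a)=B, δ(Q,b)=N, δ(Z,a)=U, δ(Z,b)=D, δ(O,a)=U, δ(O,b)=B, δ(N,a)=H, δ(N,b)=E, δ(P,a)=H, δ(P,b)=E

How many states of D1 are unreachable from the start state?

Starting at Y and following transitions, the reachable set is {B, E, H, N, O, P, Q, S, U, Y}. That leaves A, D, Z unreachable — 3 in total.

3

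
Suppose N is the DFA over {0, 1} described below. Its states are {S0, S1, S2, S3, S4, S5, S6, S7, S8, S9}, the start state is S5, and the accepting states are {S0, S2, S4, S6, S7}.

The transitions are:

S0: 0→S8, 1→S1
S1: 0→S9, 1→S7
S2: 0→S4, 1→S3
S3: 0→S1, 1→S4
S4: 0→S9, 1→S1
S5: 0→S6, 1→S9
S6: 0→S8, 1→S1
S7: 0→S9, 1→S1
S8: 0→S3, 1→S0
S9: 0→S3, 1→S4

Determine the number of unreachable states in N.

BFS from S5 reaches {S0, S1, S3, S4, S5, S6, S7, S8, S9}; the 1 state(s) S2 are never visited.

1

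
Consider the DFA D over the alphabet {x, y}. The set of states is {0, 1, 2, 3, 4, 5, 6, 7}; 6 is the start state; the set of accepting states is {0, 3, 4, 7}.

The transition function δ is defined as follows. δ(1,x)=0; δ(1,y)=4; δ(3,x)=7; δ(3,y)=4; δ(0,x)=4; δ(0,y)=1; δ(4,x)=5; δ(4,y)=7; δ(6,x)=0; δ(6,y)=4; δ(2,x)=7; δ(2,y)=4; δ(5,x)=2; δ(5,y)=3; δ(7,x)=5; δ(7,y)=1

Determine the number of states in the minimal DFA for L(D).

Every state is reachable, so we keep all 8.
Start with accepting vs non-accepting: {0,3,4,7} | {1,2,5,6}.
Refine {0,3,4,7} on symbol x: members go to different blocks, giving {0,3} and {4,7}.
On input y, block {0,3} splits into {0} and {3}.
Refine {1,2,5,6} on symbol x: members go to different blocks, giving {1,6} and {2} and {5}.
On input y, block {4,7} splits into {4} and {7}.
The partition is now stable with 7 blocks: {0} | {1,6} | {4} | {3} | {2} | {5} | {7}.

7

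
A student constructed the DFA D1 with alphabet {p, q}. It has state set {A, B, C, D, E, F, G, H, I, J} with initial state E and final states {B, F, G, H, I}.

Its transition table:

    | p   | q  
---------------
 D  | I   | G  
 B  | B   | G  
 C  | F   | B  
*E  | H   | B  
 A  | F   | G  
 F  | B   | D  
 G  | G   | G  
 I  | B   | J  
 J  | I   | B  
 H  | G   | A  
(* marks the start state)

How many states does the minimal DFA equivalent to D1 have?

3

States {C} cannot be reached from the start state, so discard them.
Initial partition by acceptance: {B,F,G,H,I} | {A,D,E,J}.
Refine {B,F,G,H,I} on symbol q: members go to different blocks, giving {F,H,I} and {B,G}.
The partition is now stable with 3 blocks: {F,H,I} | {A,D,E,J} | {B,G}.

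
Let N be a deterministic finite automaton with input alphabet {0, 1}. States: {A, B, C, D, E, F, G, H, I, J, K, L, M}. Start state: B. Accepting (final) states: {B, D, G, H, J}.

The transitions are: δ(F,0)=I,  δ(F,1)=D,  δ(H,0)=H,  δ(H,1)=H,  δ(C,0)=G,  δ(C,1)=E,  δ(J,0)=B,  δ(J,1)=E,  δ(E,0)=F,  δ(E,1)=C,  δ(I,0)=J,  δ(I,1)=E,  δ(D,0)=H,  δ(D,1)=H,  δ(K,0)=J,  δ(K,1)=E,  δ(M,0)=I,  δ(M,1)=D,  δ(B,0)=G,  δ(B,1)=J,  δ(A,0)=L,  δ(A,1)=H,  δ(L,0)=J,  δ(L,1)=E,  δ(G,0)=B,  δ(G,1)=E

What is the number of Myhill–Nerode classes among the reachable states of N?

6

States {A,K,L,M} cannot be reached from the start state, so discard them.
Start with accepting vs non-accepting: {B,D,G,H,J} | {C,E,F,I}.
Split {B,D,G,H,J} by δ(·,1) → {B,D,H} and {G,J}.
Refine {B,D,H} on symbol 0: members go to different blocks, giving {D,H} and {B}.
Refine {C,E,F,I} on symbol 0: members go to different blocks, giving {C,I} and {E,F}.
Refine {E,F} on symbol 0: members go to different blocks, giving {E} and {F}.
No further refinement is possible. Final partition (6 blocks): {D,H} | {C,I} | {G,J} | {B} | {E} | {F}.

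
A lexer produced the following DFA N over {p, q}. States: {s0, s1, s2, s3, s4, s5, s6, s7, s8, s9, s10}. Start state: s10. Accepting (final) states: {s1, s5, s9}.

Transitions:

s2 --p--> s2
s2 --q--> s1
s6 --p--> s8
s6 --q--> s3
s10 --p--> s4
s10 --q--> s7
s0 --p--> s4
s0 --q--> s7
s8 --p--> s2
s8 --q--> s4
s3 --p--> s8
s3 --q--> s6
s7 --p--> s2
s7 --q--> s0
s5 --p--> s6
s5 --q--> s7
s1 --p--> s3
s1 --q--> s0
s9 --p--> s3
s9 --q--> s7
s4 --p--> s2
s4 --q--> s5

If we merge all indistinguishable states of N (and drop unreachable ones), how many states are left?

Reachable states from the start: {s0,s1,s2,s3,s4,s5,s6,s7,s8,s10}. Unreachable: {s9} — drop them.
P0 = {s1,s5} | {s0,s2,s3,s4,s6,s7,s8,s10}.
On input q, block {s0,s2,s3,s4,s6,s7,s8,s10} splits into {s0,s3,s6,s7,s8,s10} and {s2,s4}.
Split {s0,s3,s6,s7,s8,s10} by δ(·,p) → {s0,s7,s8,s10} and {s3,s6}.
On input q, block {s0,s7,s8,s10} splits into {s0,s7,s10} and {s8}.
Stable partition: {s1,s5} | {s0,s7,s10} | {s2,s4} | {s3,s6} | {s8} — 5 equivalence classes.

5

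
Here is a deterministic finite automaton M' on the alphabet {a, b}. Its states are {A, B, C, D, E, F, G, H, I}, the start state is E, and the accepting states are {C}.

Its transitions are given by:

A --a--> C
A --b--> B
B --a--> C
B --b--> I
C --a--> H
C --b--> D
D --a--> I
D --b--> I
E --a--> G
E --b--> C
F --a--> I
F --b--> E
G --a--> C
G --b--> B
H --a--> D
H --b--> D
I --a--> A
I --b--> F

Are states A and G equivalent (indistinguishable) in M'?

Yes

Every state is reachable, so we keep all 9.
P0 = {C} | {A,B,D,E,F,G,H,I}.
Split {A,B,D,E,F,G,H,I} by δ(·,a) → {D,E,F,H,I} and {A,B,G}.
Refine {D,E,F,H,I} on symbol a: members go to different blocks, giving {D,F,H} and {E,I}.
Split {D,F,H} by δ(·,a) → {D,F} and {H}.
On input b, block {A,B,G} splits into {A,G} and {B}.
Refine {E,I} on symbol b: members go to different blocks, giving {E} and {I}.
On input b, block {D,F} splits into {D} and {F}.
No further refinement is possible. Final partition (8 blocks): {C} | {D} | {A,G} | {E} | {H} | {B} | {I} | {F}.
A and G lie in the same block of the stable partition, so they are equivalent — no string distinguishes them.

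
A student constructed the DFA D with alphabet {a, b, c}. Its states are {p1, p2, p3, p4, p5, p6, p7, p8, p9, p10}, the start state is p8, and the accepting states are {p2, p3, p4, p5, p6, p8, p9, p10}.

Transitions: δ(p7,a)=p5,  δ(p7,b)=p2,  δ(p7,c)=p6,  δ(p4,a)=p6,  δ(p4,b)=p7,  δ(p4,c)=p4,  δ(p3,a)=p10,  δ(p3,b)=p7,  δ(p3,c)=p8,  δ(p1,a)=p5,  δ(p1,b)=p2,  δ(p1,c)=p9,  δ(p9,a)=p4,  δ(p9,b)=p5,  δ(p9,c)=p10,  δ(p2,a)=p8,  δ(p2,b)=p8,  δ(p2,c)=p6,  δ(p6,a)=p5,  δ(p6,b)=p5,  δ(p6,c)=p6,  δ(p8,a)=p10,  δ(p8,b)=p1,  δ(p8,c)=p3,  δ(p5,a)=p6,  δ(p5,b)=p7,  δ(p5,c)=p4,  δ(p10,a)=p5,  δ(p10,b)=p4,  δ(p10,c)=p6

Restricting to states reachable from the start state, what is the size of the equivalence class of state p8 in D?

4

Every state is reachable, so we keep all 10.
Start with accepting vs non-accepting: {p2,p3,p4,p5,p6,p8,p9,p10} | {p1,p7}.
Refine {p2,p3,p4,p5,p6,p8,p9,p10} on symbol b: members go to different blocks, giving {p2,p6,p9,p10} and {p3,p4,p5,p8}.
No further refinement is possible. Final partition (3 blocks): {p2,p6,p9,p10} | {p1,p7} | {p3,p4,p5,p8}.
The equivalence class containing p8 is {p3,p4,p5,p8}, of size 4.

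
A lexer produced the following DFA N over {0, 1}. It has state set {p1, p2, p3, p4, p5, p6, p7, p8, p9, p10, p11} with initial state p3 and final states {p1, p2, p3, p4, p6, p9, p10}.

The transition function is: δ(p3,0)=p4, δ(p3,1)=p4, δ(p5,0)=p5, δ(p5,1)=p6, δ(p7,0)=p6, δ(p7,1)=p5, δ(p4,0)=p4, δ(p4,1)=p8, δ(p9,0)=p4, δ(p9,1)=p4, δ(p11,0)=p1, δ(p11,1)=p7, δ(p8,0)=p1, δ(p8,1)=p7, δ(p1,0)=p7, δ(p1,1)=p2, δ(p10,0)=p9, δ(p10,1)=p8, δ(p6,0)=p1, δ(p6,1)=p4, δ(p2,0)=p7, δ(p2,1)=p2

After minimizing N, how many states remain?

States {p9,p10,p11} cannot be reached from the start state, so discard them.
P0 = {p1,p2,p3,p4,p6} | {p5,p7,p8}.
On input 0, block {p1,p2,p3,p4,p6} splits into {p3,p4,p6} and {p1,p2}.
On input 0, block {p3,p4,p6} splits into {p3,p4} and {p6}.
Split {p3,p4} by δ(·,1) → {p3} and {p4}.
On input 0, block {p5,p7,p8} splits into {p5} and {p7} and {p8}.
Stable partition: {p3} | {p5} | {p1,p2} | {p6} | {p4} | {p7} | {p8} — 7 equivalence classes.

7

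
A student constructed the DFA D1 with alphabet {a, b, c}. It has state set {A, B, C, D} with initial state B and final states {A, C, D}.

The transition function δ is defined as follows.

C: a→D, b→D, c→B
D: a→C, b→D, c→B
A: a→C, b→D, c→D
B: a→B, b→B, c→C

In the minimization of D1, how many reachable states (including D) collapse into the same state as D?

States {A} cannot be reached from the start state, so discard them.
Start with accepting vs non-accepting: {C,D} | {B}.
No further refinement is possible. Final partition (2 blocks): {C,D} | {B}.
The equivalence class containing D is {C,D}, of size 2.

2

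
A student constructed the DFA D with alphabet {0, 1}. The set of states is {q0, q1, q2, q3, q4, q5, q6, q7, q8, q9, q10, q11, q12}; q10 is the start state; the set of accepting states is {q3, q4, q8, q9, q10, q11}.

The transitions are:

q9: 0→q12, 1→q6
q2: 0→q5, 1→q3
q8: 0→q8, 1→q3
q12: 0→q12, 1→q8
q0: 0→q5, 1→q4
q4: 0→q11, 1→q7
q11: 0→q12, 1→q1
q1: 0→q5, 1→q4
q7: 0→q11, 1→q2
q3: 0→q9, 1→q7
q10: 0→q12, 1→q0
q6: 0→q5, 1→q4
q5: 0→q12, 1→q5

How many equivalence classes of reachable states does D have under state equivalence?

7

Initial partition by acceptance: {q3,q4,q8,q9,q10,q11} | {q0,q1,q2,q5,q6,q7,q12}.
On input 0, block {q3,q4,q8,q9,q10,q11} splits into {q3,q4,q8} and {q9,q10,q11}.
On input 0, block {q3,q4,q8} splits into {q3,q4} and {q8}.
On input 0, block {q0,q1,q2,q5,q6,q7,q12} splits into {q0,q1,q2,q5,q6,q12} and {q7}.
Refine {q0,q1,q2,q5,q6,q12} on symbol 1: members go to different blocks, giving {q0,q1,q2,q6} and {q5} and {q12}.
No further refinement is possible. Final partition (7 blocks): {q3,q4} | {q0,q1,q2,q6} | {q9,q10,q11} | {q8} | {q7} | {q5} | {q12}.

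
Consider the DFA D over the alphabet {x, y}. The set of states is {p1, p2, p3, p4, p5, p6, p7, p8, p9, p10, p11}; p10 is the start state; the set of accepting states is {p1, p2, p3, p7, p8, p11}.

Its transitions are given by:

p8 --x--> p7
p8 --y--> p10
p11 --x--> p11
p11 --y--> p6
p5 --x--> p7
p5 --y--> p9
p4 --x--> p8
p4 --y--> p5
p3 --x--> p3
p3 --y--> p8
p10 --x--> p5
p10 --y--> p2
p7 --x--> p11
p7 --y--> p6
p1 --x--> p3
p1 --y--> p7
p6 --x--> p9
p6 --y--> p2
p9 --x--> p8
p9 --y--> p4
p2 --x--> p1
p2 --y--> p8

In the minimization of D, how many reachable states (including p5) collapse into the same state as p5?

3

P0 = {p1,p2,p3,p7,p8,p11} | {p4,p5,p6,p9,p10}.
Refine {p1,p2,p3,p7,p8,p11} on symbol y: members go to different blocks, giving {p1,p2,p3} and {p7,p8,p11}.
Refine {p4,p5,p6,p9,p10} on symbol x: members go to different blocks, giving {p4,p5,p9} and {p6,p10}.
Stable partition: {p1,p2,p3} | {p4,p5,p9} | {p7,p8,p11} | {p6,p10} — 4 equivalence classes.
State p5 belongs to the block {p4,p5,p9}, which has 3 states.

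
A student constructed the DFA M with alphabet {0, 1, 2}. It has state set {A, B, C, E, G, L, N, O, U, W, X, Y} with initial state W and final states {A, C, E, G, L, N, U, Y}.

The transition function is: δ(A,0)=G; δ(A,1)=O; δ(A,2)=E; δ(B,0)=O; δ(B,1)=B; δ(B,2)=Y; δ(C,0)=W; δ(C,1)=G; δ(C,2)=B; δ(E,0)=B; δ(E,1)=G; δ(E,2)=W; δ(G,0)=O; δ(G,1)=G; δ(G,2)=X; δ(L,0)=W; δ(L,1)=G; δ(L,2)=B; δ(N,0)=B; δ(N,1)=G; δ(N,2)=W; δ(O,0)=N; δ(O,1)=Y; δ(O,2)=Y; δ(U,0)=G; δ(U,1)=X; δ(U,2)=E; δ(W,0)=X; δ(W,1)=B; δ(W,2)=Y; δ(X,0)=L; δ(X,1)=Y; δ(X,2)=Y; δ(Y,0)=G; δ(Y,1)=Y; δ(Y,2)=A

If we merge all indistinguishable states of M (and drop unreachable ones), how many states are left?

6

First remove the unreachable states {C,U}; 10 states remain.
Start with accepting vs non-accepting: {A,E,G,L,N,Y} | {B,O,W,X}.
On input 0, block {A,E,G,L,N,Y} splits into {E,G,L,N} and {A,Y}.
Refine {B,O,W,X} on symbol 0: members go to different blocks, giving {B,W} and {O,X}.
On input 0, block {E,G,L,N} splits into {E,L,N} and {G}.
Split {A,Y} by δ(·,1) → {Y} and {A}.
Stable partition: {E,L,N} | {B,W} | {Y} | {O,X} | {G} | {A} — 6 equivalence classes.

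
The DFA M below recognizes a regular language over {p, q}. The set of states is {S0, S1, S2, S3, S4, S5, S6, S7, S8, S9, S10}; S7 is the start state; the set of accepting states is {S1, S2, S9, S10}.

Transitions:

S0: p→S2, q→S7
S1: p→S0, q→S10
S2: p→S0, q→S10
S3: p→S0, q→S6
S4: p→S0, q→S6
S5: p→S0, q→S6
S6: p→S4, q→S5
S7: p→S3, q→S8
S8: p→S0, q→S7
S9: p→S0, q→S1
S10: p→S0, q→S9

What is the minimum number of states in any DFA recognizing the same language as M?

4

All states are reachable from the start state.
Initial partition by acceptance: {S1,S2,S9,S10} | {S0,S3,S4,S5,S6,S7,S8}.
Split {S0,S3,S4,S5,S6,S7,S8} by δ(·,p) → {S3,S4,S5,S6,S7,S8} and {S0}.
On input p, block {S3,S4,S5,S6,S7,S8} splits into {S3,S4,S5,S8} and {S6,S7}.
The partition is now stable with 4 blocks: {S1,S2,S9,S10} | {S3,S4,S5,S8} | {S0} | {S6,S7}.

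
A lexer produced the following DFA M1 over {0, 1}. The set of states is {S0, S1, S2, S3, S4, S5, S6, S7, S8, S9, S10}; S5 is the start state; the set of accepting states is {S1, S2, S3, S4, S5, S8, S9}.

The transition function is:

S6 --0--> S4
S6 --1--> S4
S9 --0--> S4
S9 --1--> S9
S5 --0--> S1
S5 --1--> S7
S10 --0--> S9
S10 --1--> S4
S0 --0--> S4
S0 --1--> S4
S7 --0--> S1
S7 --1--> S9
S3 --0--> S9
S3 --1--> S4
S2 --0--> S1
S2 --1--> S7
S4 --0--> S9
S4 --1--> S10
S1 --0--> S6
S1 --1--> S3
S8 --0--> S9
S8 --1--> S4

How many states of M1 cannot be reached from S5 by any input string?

3

No path from S5 leads to S0, S2, S8; the other 8 states are all reachable.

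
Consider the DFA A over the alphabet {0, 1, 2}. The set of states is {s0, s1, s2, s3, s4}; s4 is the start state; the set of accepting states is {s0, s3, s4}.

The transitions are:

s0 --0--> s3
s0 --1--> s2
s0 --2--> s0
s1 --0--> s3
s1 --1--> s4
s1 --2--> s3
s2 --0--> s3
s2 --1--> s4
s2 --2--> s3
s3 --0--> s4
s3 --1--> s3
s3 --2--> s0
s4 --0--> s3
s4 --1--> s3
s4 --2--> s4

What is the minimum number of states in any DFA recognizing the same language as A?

Reachable states from the start: {s0,s2,s3,s4}. Unreachable: {s1} — drop them.
Initial partition by acceptance: {s0,s3,s4} | {s2}.
Refine {s0,s3,s4} on symbol 1: members go to different blocks, giving {s3,s4} and {s0}.
Refine {s3,s4} on symbol 2: members go to different blocks, giving {s3} and {s4}.
No further refinement is possible. Final partition (4 blocks): {s3} | {s2} | {s0} | {s4}.

4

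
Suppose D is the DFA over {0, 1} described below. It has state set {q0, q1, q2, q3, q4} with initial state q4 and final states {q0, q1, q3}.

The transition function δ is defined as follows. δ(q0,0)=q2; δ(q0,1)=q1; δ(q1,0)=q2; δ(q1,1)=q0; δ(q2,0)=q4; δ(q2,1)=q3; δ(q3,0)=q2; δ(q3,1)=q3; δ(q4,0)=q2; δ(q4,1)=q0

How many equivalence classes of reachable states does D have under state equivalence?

2

P0 = {q0,q1,q3} | {q2,q4}.
Stable partition: {q0,q1,q3} | {q2,q4} — 2 equivalence classes.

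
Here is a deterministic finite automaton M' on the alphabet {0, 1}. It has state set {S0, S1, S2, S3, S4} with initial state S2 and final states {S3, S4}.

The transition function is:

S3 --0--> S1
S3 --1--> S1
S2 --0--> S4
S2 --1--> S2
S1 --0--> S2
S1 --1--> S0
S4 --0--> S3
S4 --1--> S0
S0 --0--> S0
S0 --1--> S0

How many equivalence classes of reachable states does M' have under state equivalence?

5

Initial partition by acceptance: {S3,S4} | {S0,S1,S2}.
Refine {S3,S4} on symbol 0: members go to different blocks, giving {S3} and {S4}.
Split {S0,S1,S2} by δ(·,0) → {S0,S1} and {S2}.
Refine {S0,S1} on symbol 0: members go to different blocks, giving {S0} and {S1}.
Stable partition: {S3} | {S0} | {S4} | {S2} | {S1} — 5 equivalence classes.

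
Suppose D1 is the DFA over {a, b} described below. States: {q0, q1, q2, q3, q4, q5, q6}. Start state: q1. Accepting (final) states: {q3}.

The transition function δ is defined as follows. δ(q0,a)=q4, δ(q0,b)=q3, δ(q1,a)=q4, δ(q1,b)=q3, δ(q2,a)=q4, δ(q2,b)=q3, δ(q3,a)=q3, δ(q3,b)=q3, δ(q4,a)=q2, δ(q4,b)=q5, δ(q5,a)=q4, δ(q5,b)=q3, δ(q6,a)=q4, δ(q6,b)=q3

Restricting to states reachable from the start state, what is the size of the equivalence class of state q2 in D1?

Reachable states from the start: {q1,q2,q3,q4,q5}. Unreachable: {q0,q6} — drop them.
Start with accepting vs non-accepting: {q3} | {q1,q2,q4,q5}.
On input b, block {q1,q2,q4,q5} splits into {q1,q2,q5} and {q4}.
The partition is now stable with 3 blocks: {q3} | {q1,q2,q5} | {q4}.
The equivalence class containing q2 is {q1,q2,q5}, of size 3.

3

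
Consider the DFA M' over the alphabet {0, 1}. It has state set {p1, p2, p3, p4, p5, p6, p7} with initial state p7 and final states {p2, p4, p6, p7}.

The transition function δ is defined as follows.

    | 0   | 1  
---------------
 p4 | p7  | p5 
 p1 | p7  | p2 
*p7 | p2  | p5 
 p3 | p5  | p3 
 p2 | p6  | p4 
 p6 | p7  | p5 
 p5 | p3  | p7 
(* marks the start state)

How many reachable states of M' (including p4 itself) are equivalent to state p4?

States {p1} cannot be reached from the start state, so discard them.
P0 = {p2,p4,p6,p7} | {p3,p5}.
Split {p2,p4,p6,p7} by δ(·,1) → {p4,p6,p7} and {p2}.
Split {p4,p6,p7} by δ(·,0) → {p4,p6} and {p7}.
Split {p3,p5} by δ(·,1) → {p3} and {p5}.
No further refinement is possible. Final partition (5 blocks): {p4,p6} | {p3} | {p2} | {p7} | {p5}.
The equivalence class containing p4 is {p4,p6}, of size 2.

2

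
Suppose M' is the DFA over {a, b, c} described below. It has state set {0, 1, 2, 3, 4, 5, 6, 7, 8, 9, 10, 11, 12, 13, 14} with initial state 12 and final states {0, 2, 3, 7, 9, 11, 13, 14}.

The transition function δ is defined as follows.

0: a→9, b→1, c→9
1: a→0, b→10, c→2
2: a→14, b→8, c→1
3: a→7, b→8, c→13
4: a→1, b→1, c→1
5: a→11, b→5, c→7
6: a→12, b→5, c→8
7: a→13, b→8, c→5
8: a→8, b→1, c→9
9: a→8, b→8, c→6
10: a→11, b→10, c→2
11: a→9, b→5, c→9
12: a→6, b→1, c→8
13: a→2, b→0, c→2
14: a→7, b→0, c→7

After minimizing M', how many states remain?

7

Reachable states from the start: {0,1,2,5,6,7,8,9,10,11,12,13,14}. Unreachable: {3,4} — drop them.
Initial partition by acceptance: {0,2,7,9,11,13,14} | {1,5,6,8,10,12}.
Refine {0,2,7,9,11,13,14} on symbol a: members go to different blocks, giving {0,2,7,11,13,14} and {9}.
Refine {0,2,7,11,13,14} on symbol a: members go to different blocks, giving {2,7,13,14} and {0,11}.
Refine {2,7,13,14} on symbol b: members go to different blocks, giving {2,7} and {13,14}.
Split {1,5,6,8,10,12} by δ(·,a) → {1,5,10} and {6,8,12}.
Refine {6,8,12} on symbol c: members go to different blocks, giving {6,12} and {8}.
Stable partition: {2,7} | {1,5,10} | {9} | {0,11} | {13,14} | {6,12} | {8} — 7 equivalence classes.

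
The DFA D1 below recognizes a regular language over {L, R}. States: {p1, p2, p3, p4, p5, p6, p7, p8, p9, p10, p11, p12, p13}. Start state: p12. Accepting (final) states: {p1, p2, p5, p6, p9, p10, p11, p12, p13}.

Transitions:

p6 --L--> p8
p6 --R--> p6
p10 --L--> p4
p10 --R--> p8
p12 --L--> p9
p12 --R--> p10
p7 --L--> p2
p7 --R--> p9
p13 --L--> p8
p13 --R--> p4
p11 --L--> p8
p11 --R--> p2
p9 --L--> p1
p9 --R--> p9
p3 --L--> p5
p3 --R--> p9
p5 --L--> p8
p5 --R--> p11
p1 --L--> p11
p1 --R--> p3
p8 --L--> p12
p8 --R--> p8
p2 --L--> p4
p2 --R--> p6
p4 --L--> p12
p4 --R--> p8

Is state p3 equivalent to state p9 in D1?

No

States {p7,p13} cannot be reached from the start state, so discard them.
P0 = {p1,p2,p5,p6,p9,p10,p11,p12} | {p3,p4,p8}.
Refine {p1,p2,p5,p6,p9,p10,p11,p12} on symbol L: members go to different blocks, giving {p2,p5,p6,p10,p11} and {p1,p9,p12}.
On input R, block {p2,p5,p6,p10,p11} splits into {p2,p5,p6,p11} and {p10}.
Refine {p3,p4,p8} on symbol L: members go to different blocks, giving {p4,p8} and {p3}.
Refine {p1,p9,p12} on symbol L: members go to different blocks, giving {p9,p12} and {p1}.
On input L, block {p9,p12} splits into {p9} and {p12}.
The partition is now stable with 7 blocks: {p2,p5,p6,p11} | {p4,p8} | {p9} | {p10} | {p3} | {p1} | {p12}.
p3 and p9 end up in different blocks, so they are distinguishable. For instance, the string 'ε' is accepted from only p9.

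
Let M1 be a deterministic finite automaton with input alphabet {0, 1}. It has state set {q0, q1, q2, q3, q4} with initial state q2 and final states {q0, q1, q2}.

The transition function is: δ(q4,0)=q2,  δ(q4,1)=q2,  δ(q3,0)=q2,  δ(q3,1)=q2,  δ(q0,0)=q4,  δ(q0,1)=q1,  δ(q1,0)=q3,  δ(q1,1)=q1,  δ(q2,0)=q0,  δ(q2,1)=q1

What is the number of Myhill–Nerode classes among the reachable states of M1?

3

Every state is reachable, so we keep all 5.
P0 = {q0,q1,q2} | {q3,q4}.
On input 0, block {q0,q1,q2} splits into {q0,q1} and {q2}.
Stable partition: {q0,q1} | {q3,q4} | {q2} — 3 equivalence classes.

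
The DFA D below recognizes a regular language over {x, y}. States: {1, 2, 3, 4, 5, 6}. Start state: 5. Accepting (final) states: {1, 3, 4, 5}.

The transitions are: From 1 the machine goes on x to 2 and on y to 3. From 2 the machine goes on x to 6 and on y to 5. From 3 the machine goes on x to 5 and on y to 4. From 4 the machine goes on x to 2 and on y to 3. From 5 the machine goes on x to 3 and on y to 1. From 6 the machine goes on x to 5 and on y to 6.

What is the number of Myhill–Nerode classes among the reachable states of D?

4

All states are reachable from the start state.
Initial partition by acceptance: {1,3,4,5} | {2,6}.
Refine {1,3,4,5} on symbol x: members go to different blocks, giving {1,4} and {3,5}.
Split {2,6} by δ(·,x) → {2} and {6}.
The partition is now stable with 4 blocks: {1,4} | {2} | {3,5} | {6}.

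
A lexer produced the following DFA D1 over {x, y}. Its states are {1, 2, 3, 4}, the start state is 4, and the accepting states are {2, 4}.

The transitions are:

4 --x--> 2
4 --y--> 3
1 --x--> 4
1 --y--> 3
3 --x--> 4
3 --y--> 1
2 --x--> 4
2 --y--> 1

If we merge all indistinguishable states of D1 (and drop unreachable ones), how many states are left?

All states are reachable from the start state.
Initial partition by acceptance: {2,4} | {1,3}.
The partition is now stable with 2 blocks: {2,4} | {1,3}.

2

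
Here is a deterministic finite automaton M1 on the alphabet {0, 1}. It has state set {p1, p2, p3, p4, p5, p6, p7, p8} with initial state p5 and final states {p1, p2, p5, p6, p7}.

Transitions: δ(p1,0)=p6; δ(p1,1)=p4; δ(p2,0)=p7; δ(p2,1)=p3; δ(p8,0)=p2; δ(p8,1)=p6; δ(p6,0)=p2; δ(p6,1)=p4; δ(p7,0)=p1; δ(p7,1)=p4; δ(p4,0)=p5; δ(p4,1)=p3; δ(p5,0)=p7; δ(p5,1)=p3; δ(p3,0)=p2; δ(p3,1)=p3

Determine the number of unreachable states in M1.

1

BFS from p5 reaches {p1, p2, p3, p4, p5, p6, p7}; the 1 state(s) p8 are never visited.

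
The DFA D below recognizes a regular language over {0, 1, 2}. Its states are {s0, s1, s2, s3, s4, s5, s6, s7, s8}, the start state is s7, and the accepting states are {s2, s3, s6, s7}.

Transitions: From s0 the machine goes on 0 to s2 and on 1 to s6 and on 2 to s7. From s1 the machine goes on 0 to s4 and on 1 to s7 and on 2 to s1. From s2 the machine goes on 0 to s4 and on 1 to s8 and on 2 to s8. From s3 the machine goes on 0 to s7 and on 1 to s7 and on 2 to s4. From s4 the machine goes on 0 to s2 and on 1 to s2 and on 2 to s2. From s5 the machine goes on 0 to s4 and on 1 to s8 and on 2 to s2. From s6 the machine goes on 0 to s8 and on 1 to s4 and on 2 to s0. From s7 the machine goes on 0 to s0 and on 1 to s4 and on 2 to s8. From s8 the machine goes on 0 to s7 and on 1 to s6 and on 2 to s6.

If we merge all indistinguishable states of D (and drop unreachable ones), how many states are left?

2

Reachable states from the start: {s0,s2,s4,s6,s7,s8}. Unreachable: {s1,s3,s5} — drop them.
Start with accepting vs non-accepting: {s2,s6,s7} | {s0,s4,s8}.
No further refinement is possible. Final partition (2 blocks): {s2,s6,s7} | {s0,s4,s8}.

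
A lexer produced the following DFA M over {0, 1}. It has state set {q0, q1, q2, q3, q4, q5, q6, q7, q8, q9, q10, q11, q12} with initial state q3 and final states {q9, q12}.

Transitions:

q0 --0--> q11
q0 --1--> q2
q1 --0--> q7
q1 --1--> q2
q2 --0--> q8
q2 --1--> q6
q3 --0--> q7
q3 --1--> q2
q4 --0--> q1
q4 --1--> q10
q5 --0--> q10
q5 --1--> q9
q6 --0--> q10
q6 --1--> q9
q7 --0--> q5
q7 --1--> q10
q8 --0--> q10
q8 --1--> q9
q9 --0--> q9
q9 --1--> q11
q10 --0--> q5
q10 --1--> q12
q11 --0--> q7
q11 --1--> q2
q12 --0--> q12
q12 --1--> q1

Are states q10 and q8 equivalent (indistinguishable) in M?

Yes

Reachable states from the start: {q1,q2,q3,q5,q6,q7,q8,q9,q10,q11,q12}. Unreachable: {q0,q4} — drop them.
P0 = {q9,q12} | {q1,q2,q3,q5,q6,q7,q8,q10,q11}.
On input 1, block {q1,q2,q3,q5,q6,q7,q8,q10,q11} splits into {q1,q2,q3,q7,q11} and {q5,q6,q8,q10}.
On input 0, block {q1,q2,q3,q7,q11} splits into {q1,q3,q11} and {q2,q7}.
The partition is now stable with 4 blocks: {q9,q12} | {q1,q3,q11} | {q5,q6,q8,q10} | {q2,q7}.
q10 and q8 lie in the same block of the stable partition, so they are equivalent — no string distinguishes them.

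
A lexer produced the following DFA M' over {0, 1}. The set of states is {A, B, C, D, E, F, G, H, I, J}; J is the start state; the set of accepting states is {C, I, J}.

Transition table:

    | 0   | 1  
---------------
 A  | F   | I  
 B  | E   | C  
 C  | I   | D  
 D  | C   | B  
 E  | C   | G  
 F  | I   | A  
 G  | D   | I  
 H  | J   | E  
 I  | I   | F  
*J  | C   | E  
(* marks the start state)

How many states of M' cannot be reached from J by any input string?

1

BFS from J reaches {A, B, C, D, E, F, G, I, J}; the 1 state(s) H are never visited.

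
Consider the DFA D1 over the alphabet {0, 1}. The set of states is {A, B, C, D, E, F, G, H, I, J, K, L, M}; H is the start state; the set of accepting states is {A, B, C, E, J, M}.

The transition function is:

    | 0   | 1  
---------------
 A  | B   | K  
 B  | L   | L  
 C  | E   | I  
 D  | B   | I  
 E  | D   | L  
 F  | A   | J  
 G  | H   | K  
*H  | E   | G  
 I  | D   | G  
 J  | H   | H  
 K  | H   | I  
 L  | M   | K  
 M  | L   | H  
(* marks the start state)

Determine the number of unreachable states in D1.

No path from H leads to A, C, F, J; the other 9 states are all reachable.

4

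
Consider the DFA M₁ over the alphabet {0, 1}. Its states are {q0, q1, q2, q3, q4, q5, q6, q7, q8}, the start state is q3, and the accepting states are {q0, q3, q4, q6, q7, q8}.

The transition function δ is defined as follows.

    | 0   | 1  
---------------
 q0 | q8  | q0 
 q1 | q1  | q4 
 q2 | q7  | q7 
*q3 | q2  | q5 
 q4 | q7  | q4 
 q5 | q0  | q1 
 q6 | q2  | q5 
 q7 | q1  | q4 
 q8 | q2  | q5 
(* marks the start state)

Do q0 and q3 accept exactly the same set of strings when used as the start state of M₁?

First remove the unreachable states {q6}; 8 states remain.
P0 = {q0,q3,q4,q7,q8} | {q1,q2,q5}.
Split {q0,q3,q4,q7,q8} by δ(·,0) → {q3,q7,q8} and {q0,q4}.
On input 1, block {q3,q7,q8} splits into {q3,q8} and {q7}.
On input 0, block {q1,q2,q5} splits into {q1} and {q2} and {q5}.
Split {q0,q4} by δ(·,0) → {q0} and {q4}.
The partition is now stable with 7 blocks: {q3,q8} | {q1} | {q0} | {q7} | {q2} | {q5} | {q4}.
q0 and q3 end up in different blocks, so they are distinguishable. For instance, the string '0' is accepted from only q0.

No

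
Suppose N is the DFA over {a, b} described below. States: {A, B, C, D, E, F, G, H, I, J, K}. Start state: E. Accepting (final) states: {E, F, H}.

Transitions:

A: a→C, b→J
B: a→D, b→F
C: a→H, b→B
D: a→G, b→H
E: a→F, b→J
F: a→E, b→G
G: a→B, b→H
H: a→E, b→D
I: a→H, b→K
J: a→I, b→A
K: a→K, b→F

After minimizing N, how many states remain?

5

P0 = {E,F,H} | {A,B,C,D,G,I,J,K}.
On input a, block {A,B,C,D,G,I,J,K} splits into {A,B,D,G,J,K} and {C,I}.
Split {A,B,D,G,J,K} by δ(·,a) → {B,D,G,K} and {A,J}.
Refine {E,F,H} on symbol b: members go to different blocks, giving {F,H} and {E}.
Stable partition: {F,H} | {B,D,G,K} | {C,I} | {A,J} | {E} — 5 equivalence classes.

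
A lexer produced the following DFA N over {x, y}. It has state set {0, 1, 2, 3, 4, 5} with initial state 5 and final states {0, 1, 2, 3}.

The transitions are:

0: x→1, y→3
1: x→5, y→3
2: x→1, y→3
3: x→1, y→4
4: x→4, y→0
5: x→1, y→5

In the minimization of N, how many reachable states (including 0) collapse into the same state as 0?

1

Reachable states from the start: {0,1,3,4,5}. Unreachable: {2} — drop them.
Initial partition by acceptance: {0,1,3} | {4,5}.
On input x, block {0,1,3} splits into {0,3} and {1}.
On input y, block {0,3} splits into {0} and {3}.
On input x, block {4,5} splits into {4} and {5}.
The partition is now stable with 5 blocks: {0} | {4} | {1} | {3} | {5}.
The equivalence class containing 0 is {0}, of size 1.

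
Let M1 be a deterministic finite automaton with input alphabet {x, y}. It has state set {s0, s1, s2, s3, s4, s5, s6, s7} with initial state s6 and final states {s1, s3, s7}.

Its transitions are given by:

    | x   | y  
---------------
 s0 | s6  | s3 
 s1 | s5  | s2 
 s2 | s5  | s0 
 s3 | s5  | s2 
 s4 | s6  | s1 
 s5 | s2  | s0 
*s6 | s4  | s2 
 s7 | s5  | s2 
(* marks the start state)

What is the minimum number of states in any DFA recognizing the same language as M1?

4

Reachable states from the start: {s0,s1,s2,s3,s4,s5,s6}. Unreachable: {s7} — drop them.
P0 = {s1,s3} | {s0,s2,s4,s5,s6}.
On input y, block {s0,s2,s4,s5,s6} splits into {s2,s5,s6} and {s0,s4}.
On input x, block {s2,s5,s6} splits into {s2,s5} and {s6}.
Stable partition: {s1,s3} | {s2,s5} | {s0,s4} | {s6} — 4 equivalence classes.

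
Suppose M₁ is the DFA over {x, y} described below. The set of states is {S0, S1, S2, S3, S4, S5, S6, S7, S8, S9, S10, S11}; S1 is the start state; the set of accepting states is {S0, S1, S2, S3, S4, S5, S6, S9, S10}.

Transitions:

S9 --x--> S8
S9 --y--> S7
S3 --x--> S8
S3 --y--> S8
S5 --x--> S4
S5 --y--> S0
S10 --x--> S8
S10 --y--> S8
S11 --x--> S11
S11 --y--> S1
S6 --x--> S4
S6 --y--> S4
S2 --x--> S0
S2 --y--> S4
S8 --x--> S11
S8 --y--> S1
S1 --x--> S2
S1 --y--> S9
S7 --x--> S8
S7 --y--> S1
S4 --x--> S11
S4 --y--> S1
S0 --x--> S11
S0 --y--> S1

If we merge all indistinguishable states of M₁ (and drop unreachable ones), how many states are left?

First remove the unreachable states {S3,S5,S6,S10}; 8 states remain.
P0 = {S0,S1,S2,S4,S9} | {S7,S8,S11}.
Split {S0,S1,S2,S4,S9} by δ(·,x) → {S0,S4,S9} and {S1,S2}.
Split {S0,S4,S9} by δ(·,y) → {S0,S4} and {S9}.
On input x, block {S1,S2} splits into {S1} and {S2}.
No further refinement is possible. Final partition (5 blocks): {S0,S4} | {S7,S8,S11} | {S1} | {S9} | {S2}.

5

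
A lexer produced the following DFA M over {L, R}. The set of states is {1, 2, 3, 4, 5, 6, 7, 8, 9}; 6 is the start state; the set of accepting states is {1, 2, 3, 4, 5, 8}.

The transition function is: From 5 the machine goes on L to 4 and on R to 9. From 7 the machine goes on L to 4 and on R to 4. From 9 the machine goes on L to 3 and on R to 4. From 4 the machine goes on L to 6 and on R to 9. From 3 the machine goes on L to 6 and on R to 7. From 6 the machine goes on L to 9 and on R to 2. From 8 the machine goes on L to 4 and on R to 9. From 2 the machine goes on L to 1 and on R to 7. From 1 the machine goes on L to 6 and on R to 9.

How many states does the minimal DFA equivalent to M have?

States {5,8} cannot be reached from the start state, so discard them.
Initial partition by acceptance: {1,2,3,4} | {6,7,9}.
Refine {1,2,3,4} on symbol L: members go to different blocks, giving {1,3,4} and {2}.
On input L, block {6,7,9} splits into {7,9} and {6}.
The partition is now stable with 4 blocks: {1,3,4} | {7,9} | {2} | {6}.

4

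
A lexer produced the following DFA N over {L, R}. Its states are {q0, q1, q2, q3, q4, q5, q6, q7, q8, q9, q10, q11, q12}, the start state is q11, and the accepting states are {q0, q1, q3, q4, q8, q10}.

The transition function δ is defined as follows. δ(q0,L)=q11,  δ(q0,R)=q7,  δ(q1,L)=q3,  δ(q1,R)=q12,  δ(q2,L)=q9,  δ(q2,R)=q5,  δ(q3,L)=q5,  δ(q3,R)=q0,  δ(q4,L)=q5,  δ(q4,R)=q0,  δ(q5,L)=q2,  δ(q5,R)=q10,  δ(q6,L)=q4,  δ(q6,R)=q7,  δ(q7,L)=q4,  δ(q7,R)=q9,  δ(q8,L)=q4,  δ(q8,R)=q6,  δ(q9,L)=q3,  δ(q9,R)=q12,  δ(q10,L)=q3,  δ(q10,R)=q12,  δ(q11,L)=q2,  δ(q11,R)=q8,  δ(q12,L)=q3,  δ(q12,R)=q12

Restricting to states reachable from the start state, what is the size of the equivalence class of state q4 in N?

2

Reachable states from the start: {q0,q2,q3,q4,q5,q6,q7,q8,q9,q10,q11,q12}. Unreachable: {q1} — drop them.
P0 = {q0,q3,q4,q8,q10} | {q2,q5,q6,q7,q9,q11,q12}.
On input L, block {q0,q3,q4,q8,q10} splits into {q0,q3,q4} and {q8,q10}.
Refine {q0,q3,q4} on symbol R: members go to different blocks, giving {q3,q4} and {q0}.
Split {q2,q5,q6,q7,q9,q11,q12} by δ(·,L) → {q6,q7,q9,q12} and {q2,q5,q11}.
On input L, block {q2,q5,q11} splits into {q5,q11} and {q2}.
The partition is now stable with 6 blocks: {q3,q4} | {q6,q7,q9,q12} | {q8,q10} | {q0} | {q5,q11} | {q2}.
State q4 belongs to the block {q3,q4}, which has 2 states.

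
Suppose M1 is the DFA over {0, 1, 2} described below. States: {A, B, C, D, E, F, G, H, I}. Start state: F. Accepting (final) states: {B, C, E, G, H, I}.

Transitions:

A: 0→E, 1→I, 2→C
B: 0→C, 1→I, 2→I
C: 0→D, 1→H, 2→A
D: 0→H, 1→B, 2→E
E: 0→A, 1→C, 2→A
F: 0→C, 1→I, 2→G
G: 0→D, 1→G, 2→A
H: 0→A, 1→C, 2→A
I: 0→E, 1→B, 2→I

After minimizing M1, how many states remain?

All states are reachable from the start state.
Start with accepting vs non-accepting: {B,C,E,G,H,I} | {A,D,F}.
Split {B,C,E,G,H,I} by δ(·,0) → {C,E,G,H} and {B,I}.
No further refinement is possible. Final partition (3 blocks): {C,E,G,H} | {A,D,F} | {B,I}.

3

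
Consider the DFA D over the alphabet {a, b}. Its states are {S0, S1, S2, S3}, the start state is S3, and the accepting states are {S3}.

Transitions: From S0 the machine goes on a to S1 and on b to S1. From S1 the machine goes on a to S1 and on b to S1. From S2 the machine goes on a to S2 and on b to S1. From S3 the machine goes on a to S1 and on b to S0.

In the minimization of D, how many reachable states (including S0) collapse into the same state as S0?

2

First remove the unreachable states {S2}; 3 states remain.
P0 = {S3} | {S0,S1}.
The partition is now stable with 2 blocks: {S3} | {S0,S1}.
State S0 belongs to the block {S0,S1}, which has 2 states.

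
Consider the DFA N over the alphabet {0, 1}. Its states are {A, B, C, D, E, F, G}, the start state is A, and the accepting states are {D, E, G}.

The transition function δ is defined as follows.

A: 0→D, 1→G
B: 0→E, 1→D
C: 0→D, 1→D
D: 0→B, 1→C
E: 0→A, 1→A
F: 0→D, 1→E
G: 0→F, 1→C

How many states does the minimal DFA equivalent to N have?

Every state is reachable, so we keep all 7.
P0 = {D,E,G} | {A,B,C,F}.
No further refinement is possible. Final partition (2 blocks): {D,E,G} | {A,B,C,F}.

2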